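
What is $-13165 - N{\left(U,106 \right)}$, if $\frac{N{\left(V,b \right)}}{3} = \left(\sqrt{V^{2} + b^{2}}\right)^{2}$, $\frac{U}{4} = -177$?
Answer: $-1550665$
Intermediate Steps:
$U = -708$ ($U = 4 \left(-177\right) = -708$)
$N{\left(V,b \right)} = 3 V^{2} + 3 b^{2}$ ($N{\left(V,b \right)} = 3 \left(\sqrt{V^{2} + b^{2}}\right)^{2} = 3 \left(V^{2} + b^{2}\right) = 3 V^{2} + 3 b^{2}$)
$-13165 - N{\left(U,106 \right)} = -13165 - \left(3 \left(-708\right)^{2} + 3 \cdot 106^{2}\right) = -13165 - \left(3 \cdot 501264 + 3 \cdot 11236\right) = -13165 - \left(1503792 + 33708\right) = -13165 - 1537500 = -1550665$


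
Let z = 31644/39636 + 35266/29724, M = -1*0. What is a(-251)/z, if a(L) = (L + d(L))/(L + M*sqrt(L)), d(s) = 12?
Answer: 1303590606/2717295127 ≈ 0.47974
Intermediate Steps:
M = 0
z = 10825877/5454354 (z = 31644*(1/39636) + 35266*(1/29724) = 293/367 + 17633/14862 = 10825877/5454354 ≈ 1.9848)
a(L) = (12 + L)/L (a(L) = (L + 12)/(L + 0*sqrt(L)) = (12 + L)/(L + 0) = (12 + L)/L)
a(-251)/z = ((12 - 251)/(-251))/(10825877/5454354) = -1/251*(-239)*(5454354/10825877) = (239/251)*(5454354/10825877) = 1303590606/2717295127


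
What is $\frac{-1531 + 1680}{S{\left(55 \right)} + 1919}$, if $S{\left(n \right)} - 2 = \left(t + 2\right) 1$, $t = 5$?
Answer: $\frac{149}{1928} \approx 0.077282$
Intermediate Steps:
$S{\left(n \right)} = 9$ ($S{\left(n \right)} = 2 + \left(5 + 2\right) 1 = 2 + 7 \cdot 1 = 2 + 7 = 9$)
$\frac{-1531 + 1680}{S{\left(55 \right)} + 1919} = \frac{-1531 + 1680}{9 + 1919} = \frac{149}{1928}$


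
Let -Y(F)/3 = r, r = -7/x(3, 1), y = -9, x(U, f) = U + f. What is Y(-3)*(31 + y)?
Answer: 231/2 ≈ 115.50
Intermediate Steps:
r = -7/4 (r = -7/(3 + 1) = -7/4 ≈ -1.7500)
Y(F) = 21/4 (Y(F) = -3*(-7/4) = 21/4)
Y(-3)*(31 + y) = 21*(31 - 9)/4 = (21/4)*22 = 231/2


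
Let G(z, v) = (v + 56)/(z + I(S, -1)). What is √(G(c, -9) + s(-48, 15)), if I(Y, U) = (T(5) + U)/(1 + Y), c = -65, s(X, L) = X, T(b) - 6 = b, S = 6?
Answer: 23*I*√18245/445 ≈ 6.9814*I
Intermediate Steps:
T(b) = 6 + b
I(Y, U) = (11 + U)/(1 + Y) (I(Y, U) = ((6 + 5) + U)/(1 + Y) = (11 + U)/(1 + Y))
G(z, v) = (56 + v)/(10/7 + z) (G(z, v) = (v + 56)/(z + (11 - 1)/(1 + 6)) = (56 + v)/(z + 10/7) = (56 + v)/(10/7 + z))
√(G(c, -9) + s(-48, 15)) = √(7*(56 - 9)/(10 + 7*(-65)) - 48) = √(7*47/(10 - 455) - 48) = √(7*47/(-445) - 48) = √(7*(-1/445)*47 - 48) = √(-329/445 - 48) = √(-21689/445) = 23*I*√18245/445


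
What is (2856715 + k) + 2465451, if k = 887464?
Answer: 6209630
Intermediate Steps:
(2856715 + k) + 2465451 = (2856715 + 887464) + 2465451 = 3744179 + 2465451 = 6209630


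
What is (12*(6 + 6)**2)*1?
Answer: 1728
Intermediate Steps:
(12*(6 + 6)**2)*1 = (12*12**2)*1 = (12*144)*1 = 1728*1 = 1728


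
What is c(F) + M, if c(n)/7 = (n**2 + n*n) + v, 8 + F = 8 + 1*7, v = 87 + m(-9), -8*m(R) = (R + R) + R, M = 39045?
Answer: 322909/8 ≈ 40364.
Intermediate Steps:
m(R) = -3*R/8 (m(R) = -((R + R) + R)/8 = -(2*R + R)/8 = -3*R/8)
v = 723/8 (v = 87 - 3/8*(-9) = 87 + 27/8 = 723/8 ≈ 90.375)
F = 7 (F = -8 + (8 + 1*7) = -8 + (8 + 7) = -8 + 15 = 7)
c(n) = 5061/8 + 14*n**2 (c(n) = 7*((n**2 + n*n) + 723/8) = 7*((n**2 + n**2) + 723/8) = 7*(2*n**2 + 723/8) = 7*(723/8 + 2*n**2) = 5061/8 + 14*n**2)
c(F) + M = (5061/8 + 14*7**2) + 39045 = (5061/8 + 14*49) + 39045 = (5061/8 + 686) + 39045 = 10549/8 + 39045 = 322909/8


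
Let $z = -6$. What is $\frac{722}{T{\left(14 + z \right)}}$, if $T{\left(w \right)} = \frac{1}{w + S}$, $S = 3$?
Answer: $7942$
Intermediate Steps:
$T{\left(w \right)} = \frac{1}{3 + w}$ ($T{\left(w \right)} = \frac{1}{w + 3} = \frac{1}{3 + w}$)
$\frac{722}{T{\left(14 + z \right)}} = \frac{722}{\frac{1}{3 + \left(14 - 6\right)}} = \frac{722}{\frac{1}{3 + 8}} = \frac{722}{\frac{1}{11}} = 722 \frac{1}{\frac{1}{11}} = 722 \cdot 11 = 7942$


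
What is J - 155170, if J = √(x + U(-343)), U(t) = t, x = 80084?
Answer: -155170 + √79741 ≈ -1.5489e+5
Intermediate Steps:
J = √79741 (J = √(80084 - 343) = √79741 ≈ 282.38)
J - 155170 = √79741 - 155170 = -155170 + √79741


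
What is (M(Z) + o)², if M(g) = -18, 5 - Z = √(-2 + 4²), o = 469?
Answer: 203401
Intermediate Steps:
Z = 5 - √14 (Z = 5 - √(-2 + 4²) = 5 - √(-2 + 16) = 5 - √14 ≈ 1.2583)
(M(Z) + o)² = (-18 + 469)² = 451² = 203401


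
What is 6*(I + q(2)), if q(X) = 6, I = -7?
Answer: -6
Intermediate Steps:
6*(I + q(2)) = 6*(-7 + 6) = 6*(-1) = -6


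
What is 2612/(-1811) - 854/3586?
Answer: -5456613/3247123 ≈ -1.6804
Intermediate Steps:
2612/(-1811) - 854/3586 = 2612*(-1/1811) - 854*1/3586 = -2612/1811 - 427/1793 = -5456613/3247123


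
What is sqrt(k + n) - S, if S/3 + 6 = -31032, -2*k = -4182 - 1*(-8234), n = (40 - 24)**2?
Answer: 93114 + I*sqrt(1770) ≈ 93114.0 + 42.071*I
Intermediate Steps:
n = 256 (n = 16**2 = 256)
k = -2026 (k = -(-4182 - 1*(-8234))/2 = -(-4182 + 8234)/2 = -1/2*4052 = -2026)
S = -93114 (S = -18 + 3*(-31032) = -18 - 93096 = -93114)
sqrt(k + n) - S = sqrt(-2026 + 256) - 1*(-93114) = sqrt(-1770) + 93114 = I*sqrt(1770) + 93114 = 93114 + I*sqrt(1770)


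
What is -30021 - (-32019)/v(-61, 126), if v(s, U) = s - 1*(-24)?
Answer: -1142796/37 ≈ -30886.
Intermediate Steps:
v(s, U) = 24 + s (v(s, U) = s + 24 = 24 + s)
-30021 - (-32019)/v(-61, 126) = -30021 - (-32019)/(24 - 61) = -30021 - (-32019)/(-37) = -30021 - (-32019)*(-1)/37 = -30021 - 1*32019/37 = -30021 - 32019/37 = -1142796/37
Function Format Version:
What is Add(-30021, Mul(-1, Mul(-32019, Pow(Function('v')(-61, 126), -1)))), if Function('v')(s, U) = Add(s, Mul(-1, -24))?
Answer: Rational(-1142796, 37) ≈ -30886.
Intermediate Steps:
Function('v')(s, U) = Add(24, s) (Function('v')(s, U) = Add(s, 24) = Add(24, s))
Add(-30021, Mul(-1, Mul(-32019, Pow(Function('v')(-61, 126), -1)))) = Add(-30021, Mul(-1, Mul(-32019, Pow(Add(24, -61), -1)))) = Add(-30021, Mul(-1, Mul(-32019, Pow(-37, -1)))) = Add(-30021, Mul(-1, Mul(-32019, Rational(-1, 37)))) = Add(-30021, Mul(-1, Rational(32019, 37))) = Add(-30021, Rational(-32019, 37)) = Rational(-1142796, 37)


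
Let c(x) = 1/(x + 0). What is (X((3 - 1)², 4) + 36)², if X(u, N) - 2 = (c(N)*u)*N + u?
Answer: 2116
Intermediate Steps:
c(x) = 1/x
X(u, N) = 2 + 2*u (X(u, N) = 2 + ((u/N)*N + u) = 2 + (u + u) = 2 + 2*u)
(X((3 - 1)², 4) + 36)² = ((2 + 2*(3 - 1)²) + 36)² = ((2 + 2*2²) + 36)² = ((2 + 2*4) + 36)² = ((2 + 8) + 36)² = (10 + 36)² = 46² = 2116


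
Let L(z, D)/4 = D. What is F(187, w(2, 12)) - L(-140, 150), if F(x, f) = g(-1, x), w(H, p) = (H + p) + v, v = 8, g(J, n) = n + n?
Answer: -226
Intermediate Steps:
L(z, D) = 4*D
g(J, n) = 2*n
w(H, p) = 8 + H + p (w(H, p) = (H + p) + 8 = 8 + H + p)
F(x, f) = 2*x
F(187, w(2, 12)) - L(-140, 150) = 2*187 - 4*150 = 374 - 1*600 = 374 - 600 = -226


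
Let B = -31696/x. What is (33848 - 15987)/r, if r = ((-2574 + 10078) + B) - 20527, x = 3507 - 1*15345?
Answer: -105719259/77067289 ≈ -1.3718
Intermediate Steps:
x = -11838 (x = 3507 - 15345 = -11838)
B = 15848/5919 (B = -31696/(-11838) = -31696*(-1/11838) = 15848/5919 ≈ 2.6775)
r = -77067289/5919 (r = ((-2574 + 10078) + 15848/5919) - 20527 = (7504 + 15848/5919) - 20527 = 44432024/5919 - 20527 = -77067289/5919 ≈ -13020.)
(33848 - 15987)/r = (33848 - 15987)/(-77067289/5919) = 17861*(-5919/77067289) = -105719259/77067289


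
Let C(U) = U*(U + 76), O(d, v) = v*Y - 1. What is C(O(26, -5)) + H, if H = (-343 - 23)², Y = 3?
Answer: 132996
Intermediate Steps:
O(d, v) = -1 + 3*v (O(d, v) = v*3 - 1 = 3*v - 1 = -1 + 3*v)
H = 133956 (H = (-366)² = 133956)
C(U) = U*(76 + U)
C(O(26, -5)) + H = (-1 + 3*(-5))*(76 + (-1 + 3*(-5))) + 133956 = (-1 - 15)*(76 + (-1 - 15)) + 133956 = -16*(76 - 16) + 133956 = -16*60 + 133956 = -960 + 133956 = 132996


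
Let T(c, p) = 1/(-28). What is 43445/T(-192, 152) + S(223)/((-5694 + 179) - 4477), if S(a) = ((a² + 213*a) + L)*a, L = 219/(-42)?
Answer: -170471686017/139888 ≈ -1.2186e+6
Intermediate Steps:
L = -73/14 (L = 219*(-1/42) = -73/14 ≈ -5.2143)
S(a) = a*(-73/14 + a² + 213*a) (S(a) = ((a² + 213*a) - 73/14)*a = (-73/14 + a² + 213*a)*a = a*(-73/14 + a² + 213*a))
T(c, p) = -1/28
43445/T(-192, 152) + S(223)/((-5694 + 179) - 4477) = 43445/(-1/28) + ((1/14)*223*(-73 + 14*223² + 2982*223))/((-5694 + 179) - 4477) = 43445*(-28) + ((1/14)*223*(-73 + 14*49729 + 664986))/(-5515 - 4477) = -1216460 + ((1/14)*223*(-73 + 696206 + 664986))/(-9992) = -1216460 + ((1/14)*223*1361119)*(-1/9992) = -1216460 + (303529537/14)*(-1/9992) = -1216460 - 303529537/139888 = -170471686017/139888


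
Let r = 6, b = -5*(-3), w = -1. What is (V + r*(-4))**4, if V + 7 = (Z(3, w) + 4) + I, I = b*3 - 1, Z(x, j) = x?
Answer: 160000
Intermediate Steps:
b = 15
I = 44 (I = 15*3 - 1 = 45 - 1 = 44)
V = 44 (V = -7 + ((3 + 4) + 44) = -7 + (7 + 44) = -7 + 51 = 44)
(V + r*(-4))**4 = (44 + 6*(-4))**4 = (44 - 24)**4 = 20**4 = 160000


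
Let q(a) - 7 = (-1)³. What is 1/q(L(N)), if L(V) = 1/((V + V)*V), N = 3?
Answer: ⅙ ≈ 0.16667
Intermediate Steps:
L(V) = 1/(2*V²) (L(V) = 1/(((2*V))*V) = (1/(2*V))/V = 1/(2*V²))
q(a) = 6 (q(a) = 7 + (-1)³ = 7 - 1 = 6)
1/q(L(N)) = 1/6 = ⅙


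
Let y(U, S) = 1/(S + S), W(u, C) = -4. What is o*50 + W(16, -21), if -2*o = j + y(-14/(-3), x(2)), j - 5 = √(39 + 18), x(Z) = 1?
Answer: -283/2 - 25*√57 ≈ -330.25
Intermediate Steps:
y(U, S) = 1/(2*S)
j = 5 + √57 (j = 5 + √(39 + 18) = 5 + √57 ≈ 12.550)
o = -11/4 - √57/2 (o = -((5 + √57) + (½)/1)/2 = -((5 + √57) + (½)*1)/2 = -((5 + √57) + ½)/2 = -(11/2 + √57)/2 = -11/4 - √57/2 ≈ -6.5249)
o*50 + W(16, -21) = (-11/4 - √57/2)*50 - 4 = (-275/2 - 25*√57) - 4 = -283/2 - 25*√57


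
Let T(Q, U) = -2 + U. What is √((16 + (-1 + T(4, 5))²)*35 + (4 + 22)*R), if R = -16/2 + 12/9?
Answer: 2*√1185/3 ≈ 22.949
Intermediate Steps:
R = -20/3 (R = -16*½ + 12*(⅑) = -8 + 4/3 = -20/3 ≈ -6.6667)
√((16 + (-1 + T(4, 5))²)*35 + (4 + 22)*R) = √((16 + (-1 + (-2 + 5))²)*35 + (4 + 22)*(-20/3)) = √((16 + (-1 + 3)²)*35 + 26*(-20/3)) = √((16 + 2²)*35 - 520/3) = √((16 + 4)*35 - 520/3) = √(20*35 - 520/3) = √(700 - 520/3) = √(1580/3) = 2*√1185/3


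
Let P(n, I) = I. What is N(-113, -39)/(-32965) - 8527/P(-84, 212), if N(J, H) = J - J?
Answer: -8527/212 ≈ -40.222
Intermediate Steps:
N(J, H) = 0
N(-113, -39)/(-32965) - 8527/P(-84, 212) = 0/(-32965) - 8527/212 = 0*(-1/32965) - 8527*1/212 = 0 - 8527/212 = -8527/212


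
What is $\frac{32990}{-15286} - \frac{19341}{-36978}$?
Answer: $- \frac{154042949}{94207618} \approx -1.6351$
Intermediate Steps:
$\frac{32990}{-15286} - \frac{19341}{-36978} = 32990 \left(- \frac{1}{15286}\right) - - \frac{6447}{12326} = - \frac{16495}{7643} + \frac{6447}{12326} = - \frac{154042949}{94207618}$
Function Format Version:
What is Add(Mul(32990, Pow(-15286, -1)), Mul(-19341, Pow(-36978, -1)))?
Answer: Rational(-154042949, 94207618) ≈ -1.6351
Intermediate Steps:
Add(Mul(32990, Pow(-15286, -1)), Mul(-19341, Pow(-36978, -1))) = Add(Mul(32990, Rational(-1, 15286)), Mul(-19341, Rational(-1, 36978))) = Add(Rational(-16495, 7643), Rational(6447, 12326)) = Rational(-154042949, 94207618)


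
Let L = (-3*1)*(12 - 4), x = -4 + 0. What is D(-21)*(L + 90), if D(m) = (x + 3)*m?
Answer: 1386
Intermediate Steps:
x = -4
D(m) = -m (D(m) = (-4 + 3)*m = -m)
L = -24 (L = -3*8 = -24)
D(-21)*(L + 90) = (-1*(-21))*(-24 + 90) = 21*66 = 1386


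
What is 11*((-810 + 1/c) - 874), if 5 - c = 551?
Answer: -10114115/546 ≈ -18524.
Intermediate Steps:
c = -546 (c = 5 - 1*551 = 5 - 551 = -546)
11*((-810 + 1/c) - 874) = 11*((-810 + 1/(-546)) - 874) = 11*((-810 - 1/546) - 874) = 11*(-442261/546 - 874) = 11*(-919465/546) = -10114115/546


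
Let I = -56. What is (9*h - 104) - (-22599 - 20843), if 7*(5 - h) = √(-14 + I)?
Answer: 43383 - 9*I*√70/7 ≈ 43383.0 - 10.757*I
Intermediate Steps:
h = 5 - I*√70/7 (h = 5 - √(-14 - 56)/7 = 5 - I*√70/7 ≈ 5.0 - 1.1952*I)
(9*h - 104) - (-22599 - 20843) = (9*(5 - I*√70/7) - 104) - (-22599 - 20843) = ((45 - 9*I*√70/7) - 104) - 1*(-43442) = (-59 - 9*I*√70/7) + 43442 = 43383 - 9*I*√70/7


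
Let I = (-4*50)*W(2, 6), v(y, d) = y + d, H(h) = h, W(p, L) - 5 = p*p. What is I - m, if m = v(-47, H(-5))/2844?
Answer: -1279787/711 ≈ -1800.0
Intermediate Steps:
W(p, L) = 5 + p² (W(p, L) = 5 + p*p = 5 + p²)
v(y, d) = d + y
I = -1800 (I = (-4*50)*(5 + 2²) = -200*(5 + 4) = -200*9 = -1800)
m = -13/711 (m = (-5 - 47)/2844 = -52*1/2844 = -13/711 ≈ -0.018284)
I - m = -1800 - 1*(-13/711) = -1800 + 13/711 = -1279787/711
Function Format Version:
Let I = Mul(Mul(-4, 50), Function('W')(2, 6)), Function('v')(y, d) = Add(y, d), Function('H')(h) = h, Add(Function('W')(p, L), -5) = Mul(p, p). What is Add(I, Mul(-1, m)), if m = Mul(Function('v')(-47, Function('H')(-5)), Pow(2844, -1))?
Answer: Rational(-1279787, 711) ≈ -1800.0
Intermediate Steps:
Function('W')(p, L) = Add(5, Pow(p, 2)) (Function('W')(p, L) = Add(5, Mul(p, p)) = Add(5, Pow(p, 2)))
Function('v')(y, d) = Add(d, y)
I = -1800 (I = Mul(Mul(-4, 50), Add(5, Pow(2, 2))) = Mul(-200, Add(5, 4)) = Mul(-200, 9) = -1800)
m = Rational(-13, 711) (m = Mul(Add(-5, -47), Pow(2844, -1)) = Mul(-52, Rational(1, 2844)) = Rational(-13, 711) ≈ -0.018284)
Add(I, Mul(-1, m)) = Add(-1800, Mul(-1, Rational(-13, 711))) = Add(-1800, Rational(13, 711)) = Rational(-1279787, 711)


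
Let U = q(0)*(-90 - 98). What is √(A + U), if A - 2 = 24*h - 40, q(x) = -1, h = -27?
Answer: I*√498 ≈ 22.316*I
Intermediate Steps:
U = 188 (U = -(-90 - 98) = -1*(-188) = 188)
A = -686 (A = 2 + (24*(-27) - 40) = 2 + (-648 - 40) = 2 - 688 = -686)
√(A + U) = √(-686 + 188) = √(-498) = I*√498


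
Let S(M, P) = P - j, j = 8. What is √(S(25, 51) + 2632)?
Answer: 5*√107 ≈ 51.720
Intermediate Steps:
S(M, P) = -8 + P (S(M, P) = P - 1*8 = P - 8 = -8 + P)
√(S(25, 51) + 2632) = √((-8 + 51) + 2632) = √(43 + 2632) = √2675 = 5*√107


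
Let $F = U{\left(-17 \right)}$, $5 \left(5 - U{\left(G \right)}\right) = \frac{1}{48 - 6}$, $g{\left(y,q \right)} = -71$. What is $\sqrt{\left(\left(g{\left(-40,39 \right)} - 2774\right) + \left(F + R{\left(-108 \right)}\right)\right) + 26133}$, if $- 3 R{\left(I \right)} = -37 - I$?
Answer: $\frac{\sqrt{114019710}}{70} \approx 152.54$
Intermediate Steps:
$R{\left(I \right)} = \frac{37}{3} + \frac{I}{3}$ ($R{\left(I \right)} = - \frac{-37 - I}{3} = \frac{37}{3} + \frac{I}{3}$)
$U{\left(G \right)} = \frac{1049}{210}$ ($U{\left(G \right)} = 5 - \frac{1}{5 \left(48 - 6\right)} = 5 - \frac{1}{5 \cdot 42} = 5 - \frac{1}{210} = \frac{1049}{210}$)
$F = \frac{1049}{210} \approx 4.9952$
$\sqrt{\left(\left(g{\left(-40,39 \right)} - 2774\right) + \left(F + R{\left(-108 \right)}\right)\right) + 26133} = \sqrt{\left(\left(-71 - 2774\right) + \left(\frac{1049}{210} + \left(\frac{37}{3} + \frac{1}{3} \left(-108\right)\right)\right)\right) + 26133} = \sqrt{\left(\left(-71 - 2774\right) + \left(\frac{1049}{210} + \left(\frac{37}{3} - 36\right)\right)\right) + 26133} = \sqrt{\left(-2845 + \left(\frac{1049}{210} - \frac{71}{3}\right)\right) + 26133} = \sqrt{\left(-2845 - \frac{1307}{70}\right) + 26133} = \sqrt{- \frac{200457}{70} + 26133} = \sqrt{\frac{1628853}{70}} = \frac{\sqrt{114019710}}{70}$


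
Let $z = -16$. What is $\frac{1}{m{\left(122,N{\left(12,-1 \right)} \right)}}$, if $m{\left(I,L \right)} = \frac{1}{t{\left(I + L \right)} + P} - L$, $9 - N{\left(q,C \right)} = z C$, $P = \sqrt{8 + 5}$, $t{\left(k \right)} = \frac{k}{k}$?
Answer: $\frac{83}{573} - \frac{\sqrt{13}}{573} \approx 0.13856$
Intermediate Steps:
$t{\left(k \right)} = 1$
$P = \sqrt{13} \approx 3.6056$
$N{\left(q,C \right)} = 9 + 16 C$ ($N{\left(q,C \right)} = 9 - - 16 C = 9 + 16 C$)
$m{\left(I,L \right)} = \frac{1}{1 + \sqrt{13}} - L$
$\frac{1}{m{\left(122,N{\left(12,-1 \right)} \right)}} = \frac{1}{- \frac{1}{12} - \left(9 + 16 \left(-1\right)\right) + \frac{\sqrt{13}}{12}} = \frac{1}{- \frac{1}{12} - \left(9 - 16\right) + \frac{\sqrt{13}}{12}} = \frac{1}{- \frac{1}{12} - -7 + \frac{\sqrt{13}}{12}} = \frac{1}{- \frac{1}{12} + 7 + \frac{\sqrt{13}}{12}} = \frac{1}{\frac{83}{12} + \frac{\sqrt{13}}{12}}$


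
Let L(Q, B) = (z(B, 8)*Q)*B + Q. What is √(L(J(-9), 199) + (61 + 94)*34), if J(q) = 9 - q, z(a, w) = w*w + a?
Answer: √947354 ≈ 973.32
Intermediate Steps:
z(a, w) = a + w² (z(a, w) = w² + a = a + w²)
L(Q, B) = Q + B*Q*(64 + B) (L(Q, B) = ((B + 8²)*Q)*B + Q = ((B + 64)*Q)*B + Q = ((64 + B)*Q)*B + Q = (Q*(64 + B))*B + Q = B*Q*(64 + B) + Q = Q + B*Q*(64 + B))
√(L(J(-9), 199) + (61 + 94)*34) = √((9 - 1*(-9))*(1 + 199*(64 + 199)) + (61 + 94)*34) = √((9 + 9)*(1 + 199*263) + 155*34) = √(18*(1 + 52337) + 5270) = √(18*52338 + 5270) = √(942084 + 5270) = √947354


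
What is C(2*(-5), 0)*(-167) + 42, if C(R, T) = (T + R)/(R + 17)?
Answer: 1964/7 ≈ 280.57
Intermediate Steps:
C(R, T) = (R + T)/(17 + R)
C(2*(-5), 0)*(-167) + 42 = ((2*(-5) + 0)/(17 + 2*(-5)))*(-167) + 42 = ((-10 + 0)/(17 - 10))*(-167) + 42 = (-10/7)*(-167) + 42 = ((⅐)*(-10))*(-167) + 42 = -10/7*(-167) + 42 = 1670/7 + 42 = 1964/7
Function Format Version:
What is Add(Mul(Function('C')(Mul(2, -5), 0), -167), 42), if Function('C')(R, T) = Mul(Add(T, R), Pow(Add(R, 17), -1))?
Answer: Rational(1964, 7) ≈ 280.57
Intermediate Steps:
Function('C')(R, T) = Mul(Pow(Add(17, R), -1), Add(R, T)) (Function('C')(R, T) = Mul(Add(R, T), Pow(Add(17, R), -1)) = Mul(Pow(Add(17, R), -1), Add(R, T)))
Add(Mul(Function('C')(Mul(2, -5), 0), -167), 42) = Add(Mul(Mul(Pow(Add(17, Mul(2, -5)), -1), Add(Mul(2, -5), 0)), -167), 42) = Add(Mul(Mul(Pow(Add(17, -10), -1), Add(-10, 0)), -167), 42) = Add(Mul(Mul(Pow(7, -1), -10), -167), 42) = Add(Mul(Mul(Rational(1, 7), -10), -167), 42) = Add(Mul(Rational(-10, 7), -167), 42) = Add(Rational(1670, 7), 42) = Rational(1964, 7)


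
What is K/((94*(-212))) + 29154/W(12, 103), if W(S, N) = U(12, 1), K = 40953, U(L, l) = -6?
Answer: -96871105/19928 ≈ -4861.1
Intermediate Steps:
W(S, N) = -6
K/((94*(-212))) + 29154/W(12, 103) = 40953/((94*(-212))) + 29154/(-6) = 40953/(-19928) + 29154*(-⅙) = 40953*(-1/19928) - 4859 = -40953/19928 - 4859 = -96871105/19928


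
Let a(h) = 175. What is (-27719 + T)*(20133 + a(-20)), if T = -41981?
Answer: -1415467600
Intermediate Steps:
(-27719 + T)*(20133 + a(-20)) = (-27719 - 41981)*(20133 + 175) = -69700*20308 = -1415467600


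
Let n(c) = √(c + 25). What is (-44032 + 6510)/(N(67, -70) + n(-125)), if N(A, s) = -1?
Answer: 37522/101 + 375220*I/101 ≈ 371.5 + 3715.1*I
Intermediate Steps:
n(c) = √(25 + c)
(-44032 + 6510)/(N(67, -70) + n(-125)) = (-44032 + 6510)/(-1 + √(25 - 125)) = -37522/(-1 + √(-100)) = -37522*(-1 - 10*I)/101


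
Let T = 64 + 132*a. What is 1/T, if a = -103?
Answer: -1/13532 ≈ -7.3899e-5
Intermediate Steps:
T = -13532 (T = 64 + 132*(-103) = 64 - 13596 = -13532)
1/T = 1/(-13532) = -1/13532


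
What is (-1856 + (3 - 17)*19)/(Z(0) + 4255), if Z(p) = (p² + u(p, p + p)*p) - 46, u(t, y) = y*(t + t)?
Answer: -2122/4209 ≈ -0.50416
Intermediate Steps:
u(t, y) = 2*t*y (u(t, y) = y*(2*t) = 2*t*y)
Z(p) = -46 + p² + 4*p³ (Z(p) = (p² + (2*p*(p + p))*p) - 46 = (p² + (2*p*(2*p))*p) - 46 = (p² + (4*p²)*p) - 46 = (p² + 4*p³) - 46 = -46 + p² + 4*p³)
(-1856 + (3 - 17)*19)/(Z(0) + 4255) = (-1856 + (3 - 17)*19)/((-46 + 0² + 4*0³) + 4255) = (-1856 - 14*19)/((-46 + 0 + 4*0) + 4255) = (-1856 - 266)/((-46 + 0 + 0) + 4255) = -2122/(-46 + 4255) = -2122/4209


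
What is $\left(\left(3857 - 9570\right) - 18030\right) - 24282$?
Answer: $-48025$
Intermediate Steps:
$\left(\left(3857 - 9570\right) - 18030\right) - 24282 = \left(-5713 - 18030\right) - 24282 = -23743 - 24282 = -48025$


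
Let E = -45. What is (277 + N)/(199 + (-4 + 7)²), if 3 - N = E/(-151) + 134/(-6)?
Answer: 68411/47112 ≈ 1.4521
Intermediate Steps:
N = 11341/453 (N = 3 - (-45/(-151) + 134/(-6)) = 3 - (-45*(-1/151) + 134*(-⅙)) = 3 - (45/151 - 67/3) = 3 - 1*(-9982/453) = 3 + 9982/453 = 11341/453 ≈ 25.035)
(277 + N)/(199 + (-4 + 7)²) = (277 + 11341/453)/(199 + (-4 + 7)²) = 136822/(453*(199 + 3²)) = 136822/(453*(199 + 9)) = (136822/453)/208 = (136822/453)*(1/208) = 68411/47112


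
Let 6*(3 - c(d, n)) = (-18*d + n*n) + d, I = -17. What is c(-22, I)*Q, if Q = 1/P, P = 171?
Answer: -215/342 ≈ -0.62865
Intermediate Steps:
c(d, n) = 3 - n²/6 + 17*d/6 (c(d, n) = 3 - ((-18*d + n*n) + d)/6 = 3 - ((-18*d + n²) + d)/6 = 3 - ((n² - 18*d) + d)/6 = 3 - (n² - 17*d)/6 = 3 + (-n²/6 + 17*d/6) = 3 - n²/6 + 17*d/6)
Q = 1/171 ≈ 0.0058480
c(-22, I)*Q = (3 - ⅙*(-17)² + (17/6)*(-22))*(1/171) = (3 - ⅙*289 - 187/3)*(1/171) = (3 - 289/6 - 187/3)*(1/171) = -215/2*1/171 = -215/342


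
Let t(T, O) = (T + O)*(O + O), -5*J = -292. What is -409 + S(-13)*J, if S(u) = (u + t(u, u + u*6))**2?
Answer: 20894189531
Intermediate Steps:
J = 292/5 (J = -1/5*(-292) = 292/5 ≈ 58.400)
t(T, O) = 2*O*(O + T) (t(T, O) = (O + T)*(2*O) = 2*O*(O + T))
S(u) = (u + 112*u**2)**2 (S(u) = (u + 2*(u + u*6)*((u + u*6) + u))**2 = (u + 2*(u + 6*u)*((u + 6*u) + u))**2 = (u + 2*(7*u)*(7*u + u))**2 = (u + 2*(7*u)*(8*u))**2 = (u + 112*u**2)**2)
-409 + S(-13)*J = -409 + ((-13)**2*(1 + 112*(-13))**2)*(292/5) = -409 + (169*(1 - 1456)**2)*(292/5) = -409 + (169*(-1455)**2)*(292/5) = -409 + (169*2117025)*(292/5) = -409 + 357777225*(292/5) = -409 + 20894189940 = 20894189531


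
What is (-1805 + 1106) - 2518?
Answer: -3217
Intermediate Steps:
(-1805 + 1106) - 2518 = -699 - 2518 = -3217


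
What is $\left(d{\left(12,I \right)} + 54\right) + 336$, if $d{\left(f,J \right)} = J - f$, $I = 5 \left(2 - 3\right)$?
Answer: $373$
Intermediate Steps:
$I = -5$ ($I = 5 \left(-1\right) = -5$)
$\left(d{\left(12,I \right)} + 54\right) + 336 = \left(\left(-5 - 12\right) + 54\right) + 336 = \left(-17 + 54\right) + 336 = 37 + 336 = 373$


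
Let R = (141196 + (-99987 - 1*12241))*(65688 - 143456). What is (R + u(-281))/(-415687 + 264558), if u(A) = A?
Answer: 2252783705/151129 ≈ 14906.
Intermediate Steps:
R = -2252783424 (R = (141196 + (-99987 - 12241))*(-77768) = (141196 - 112228)*(-77768) = 28968*(-77768) = -2252783424)
(R + u(-281))/(-415687 + 264558) = (-2252783424 - 281)/(-415687 + 264558) = -2252783705/(-151129) = -2252783705*(-1/151129) = 2252783705/151129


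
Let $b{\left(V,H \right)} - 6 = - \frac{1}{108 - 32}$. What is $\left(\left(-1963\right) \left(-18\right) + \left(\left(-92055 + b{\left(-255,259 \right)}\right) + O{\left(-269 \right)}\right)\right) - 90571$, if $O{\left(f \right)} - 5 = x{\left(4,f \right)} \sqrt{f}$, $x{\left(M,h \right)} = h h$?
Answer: $- \frac{11193357}{76} + 72361 i \sqrt{269} \approx -1.4728 \cdot 10^{5} + 1.1868 \cdot 10^{6} i$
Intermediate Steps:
$x{\left(M,h \right)} = h^{2}$
$O{\left(f \right)} = 5 + f^{\frac{5}{2}}$ ($O{\left(f \right)} = 5 + f^{2} \sqrt{f} = 5 + f^{\frac{5}{2}}$)
$b{\left(V,H \right)} = \frac{455}{76}$ ($b{\left(V,H \right)} = 6 - \frac{1}{108 - 32} = 6 - \frac{1}{76} = \frac{455}{76}$)
$\left(\left(-1963\right) \left(-18\right) + \left(\left(-92055 + b{\left(-255,259 \right)}\right) + O{\left(-269 \right)}\right)\right) - 90571 = \left(\left(-1963\right) \left(-18\right) + \left(\left(-92055 + \frac{455}{76}\right) + \left(5 + \left(-269\right)^{\frac{5}{2}}\right)\right)\right) - 90571 = \left(35334 - \left(\frac{6995345}{76} - 72361 i \sqrt{269}\right)\right) - 90571 = \left(- \frac{4309961}{76} + 72361 i \sqrt{269}\right) - 90571 = - \frac{11193357}{76} + 72361 i \sqrt{269}$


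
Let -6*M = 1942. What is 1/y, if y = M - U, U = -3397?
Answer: 3/9220 ≈ 0.00032538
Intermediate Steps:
M = -971/3 (M = -⅙*1942 = -971/3 ≈ -323.67)
y = 9220/3 (y = -971/3 - 1*(-3397) = -971/3 + 3397 = 9220/3 ≈ 3073.3)
1/y = 1/(9220/3) = 3/9220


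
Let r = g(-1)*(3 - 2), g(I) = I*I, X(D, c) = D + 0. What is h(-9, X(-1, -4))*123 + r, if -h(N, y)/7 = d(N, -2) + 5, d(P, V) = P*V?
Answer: -19802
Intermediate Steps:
X(D, c) = D
g(I) = I²
h(N, y) = -35 + 14*N (h(N, y) = -7*(N*(-2) + 5) = -7*(-2*N + 5) = -7*(5 - 2*N) = -35 + 14*N)
r = 1 (r = (-1)²*(3 - 2) = 1*1 = 1)
h(-9, X(-1, -4))*123 + r = (-35 + 14*(-9))*123 + 1 = (-35 - 126)*123 + 1 = -161*123 + 1 = -19803 + 1 = -19802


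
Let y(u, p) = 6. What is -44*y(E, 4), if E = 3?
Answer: -264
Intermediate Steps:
-44*y(E, 4) = -44*6 = -264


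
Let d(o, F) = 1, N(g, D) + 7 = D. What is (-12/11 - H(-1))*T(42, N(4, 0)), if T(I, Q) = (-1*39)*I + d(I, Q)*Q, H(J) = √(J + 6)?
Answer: 19740/11 + 1645*√5 ≈ 5472.9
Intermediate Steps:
N(g, D) = -7 + D
H(J) = √(6 + J)
T(I, Q) = Q - 39*I (T(I, Q) = (-1*39)*I + 1*Q = -39*I + Q = Q - 39*I)
(-12/11 - H(-1))*T(42, N(4, 0)) = (-12/11 - √(6 - 1))*((-7 + 0) - 39*42) = (-12*1/11 - √5)*(-7 - 1638) = (-12/11 - √5)*(-1645) = 19740/11 + 1645*√5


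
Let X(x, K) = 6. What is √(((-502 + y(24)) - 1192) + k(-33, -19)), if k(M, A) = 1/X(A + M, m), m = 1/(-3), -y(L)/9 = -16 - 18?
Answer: I*√49962/6 ≈ 37.254*I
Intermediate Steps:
y(L) = 306 (y(L) = -9*(-16 - 18) = -9*(-34) = 306)
m = -⅓ ≈ -0.33333
k(M, A) = ⅙ (k(M, A) = 1/6 = ⅙)
√(((-502 + y(24)) - 1192) + k(-33, -19)) = √(((-502 + 306) - 1192) + ⅙) = √((-196 - 1192) + ⅙) = √(-1388 + ⅙) = √(-8327/6) = I*√49962/6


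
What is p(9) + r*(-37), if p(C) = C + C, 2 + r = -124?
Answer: 4680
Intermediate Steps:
r = -126 (r = -2 - 124 = -126)
p(C) = 2*C
p(9) + r*(-37) = 2*9 - 126*(-37) = 18 + 4662 = 4680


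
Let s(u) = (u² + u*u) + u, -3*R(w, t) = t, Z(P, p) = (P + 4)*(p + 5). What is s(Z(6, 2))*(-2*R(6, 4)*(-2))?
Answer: -52640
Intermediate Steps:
Z(P, p) = (4 + P)*(5 + p)
R(w, t) = -t/3
s(u) = u + 2*u² (s(u) = (u² + u²) + u = 2*u² + u = u + 2*u²)
s(Z(6, 2))*(-2*R(6, 4)*(-2)) = ((20 + 4*2 + 5*6 + 6*2)*(1 + 2*(20 + 4*2 + 5*6 + 6*2)))*(-(-2)*4/3*(-2)) = ((20 + 8 + 30 + 12)*(1 + 2*(20 + 8 + 30 + 12)))*(-2*(-4/3)*(-2)) = (70*(1 + 2*70))*((8/3)*(-2)) = (70*(1 + 140))*(-16/3) = (70*141)*(-16/3) = 9870*(-16/3) = -52640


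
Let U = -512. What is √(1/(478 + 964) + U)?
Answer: I*√1064632926/1442 ≈ 22.627*I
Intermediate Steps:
√(1/(478 + 964) + U) = √(1/(478 + 964) - 512) = √(1/1442 - 512) = √(-738303/1442) = I*√1064632926/1442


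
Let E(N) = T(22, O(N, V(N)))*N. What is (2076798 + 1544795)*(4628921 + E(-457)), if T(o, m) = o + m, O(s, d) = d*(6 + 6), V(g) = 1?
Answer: 16707795579119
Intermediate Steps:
O(s, d) = 12*d (O(s, d) = d*12 = 12*d)
T(o, m) = m + o
E(N) = 34*N (E(N) = (12*1 + 22)*N = (12 + 22)*N = 34*N)
(2076798 + 1544795)*(4628921 + E(-457)) = (2076798 + 1544795)*(4628921 + 34*(-457)) = 3621593*(4628921 - 15538) = 3621593*4613383 = 16707795579119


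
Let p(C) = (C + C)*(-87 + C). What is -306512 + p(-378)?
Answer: 45028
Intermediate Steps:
p(C) = 2*C*(-87 + C) (p(C) = (2*C)*(-87 + C) = 2*C*(-87 + C))
-306512 + p(-378) = -306512 + 2*(-378)*(-87 - 378) = -306512 + 2*(-378)*(-465) = -306512 + 351540 = 45028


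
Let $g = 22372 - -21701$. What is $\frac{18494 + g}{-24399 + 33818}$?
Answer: $\frac{62567}{9419} \approx 6.6426$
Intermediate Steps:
$g = 44073$ ($g = 22372 + 21701 = 44073$)
$\frac{18494 + g}{-24399 + 33818} = \frac{18494 + 44073}{-24399 + 33818} = \frac{62567}{9419}$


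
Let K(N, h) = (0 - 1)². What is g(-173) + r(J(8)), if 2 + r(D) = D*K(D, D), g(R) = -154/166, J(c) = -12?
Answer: -1239/83 ≈ -14.928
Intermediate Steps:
g(R) = -77/83 (g(R) = -154*1/166 = -77/83)
K(N, h) = 1 (K(N, h) = (-1)² = 1)
r(D) = -2 + D (r(D) = -2 + D*1 = -2 + D)
g(-173) + r(J(8)) = -77/83 + (-2 - 12) = -77/83 - 14 = -1239/83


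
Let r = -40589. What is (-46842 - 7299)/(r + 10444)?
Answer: 54141/30145 ≈ 1.7960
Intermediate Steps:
(-46842 - 7299)/(r + 10444) = (-46842 - 7299)/(-40589 + 10444) = -54141/(-30145) = -54141*(-1/30145) = 54141/30145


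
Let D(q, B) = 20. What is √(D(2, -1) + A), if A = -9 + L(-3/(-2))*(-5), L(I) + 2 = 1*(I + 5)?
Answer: I*√46/2 ≈ 3.3912*I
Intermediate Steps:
L(I) = 3 + I (L(I) = -2 + 1*(I + 5) = -2 + 1*(5 + I) = -2 + (5 + I) = 3 + I)
A = -63/2 (A = -9 + (3 - 3/(-2))*(-5) = -9 + (3 - 3*(-½))*(-5) = -9 + (3 + 3/2)*(-5) = -9 + (9/2)*(-5) = -9 - 45/2 = -63/2 ≈ -31.500)
√(D(2, -1) + A) = √(20 - 63/2) = √(-23/2) = I*√46/2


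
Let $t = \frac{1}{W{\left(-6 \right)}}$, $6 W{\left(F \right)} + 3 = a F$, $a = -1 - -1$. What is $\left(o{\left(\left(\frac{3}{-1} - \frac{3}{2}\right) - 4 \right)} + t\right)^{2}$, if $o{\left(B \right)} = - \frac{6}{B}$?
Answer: $\frac{484}{289} \approx 1.6747$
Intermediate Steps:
$a = 0$ ($a = -1 + 1 = 0$)
$W{\left(F \right)} = - \frac{1}{2}$ ($W{\left(F \right)} = - \frac{1}{2} + \frac{0 F}{6} = - \frac{1}{2} + \frac{1}{6} \cdot 0 = - \frac{1}{2} + 0 = - \frac{1}{2}$)
$t = -2$ ($t = \frac{1}{- \frac{1}{2}} = -2$)
$\left(o{\left(\left(\frac{3}{-1} - \frac{3}{2}\right) - 4 \right)} + t\right)^{2} = \left(- \frac{6}{\left(\frac{3}{-1} - \frac{3}{2}\right) - 4} - 2\right)^{2} = \left(- \frac{6}{\left(3 \left(-1\right) - \frac{3}{2}\right) - 4} - 2\right)^{2} = \left(- \frac{6}{\left(-3 - \frac{3}{2}\right) - 4} - 2\right)^{2} = \left(- \frac{6}{- \frac{9}{2} - 4} - 2\right)^{2} = \left(- \frac{6}{- \frac{17}{2}} - 2\right)^{2} = \left(\left(-6\right) \left(- \frac{2}{17}\right) - 2\right)^{2} = \left(\frac{12}{17} - 2\right)^{2} = \left(- \frac{22}{17}\right)^{2} = \frac{484}{289}$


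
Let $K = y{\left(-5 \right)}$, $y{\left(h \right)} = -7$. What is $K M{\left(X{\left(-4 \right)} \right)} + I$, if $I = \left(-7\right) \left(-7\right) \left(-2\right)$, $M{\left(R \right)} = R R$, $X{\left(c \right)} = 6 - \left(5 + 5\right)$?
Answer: $-210$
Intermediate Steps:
$X{\left(c \right)} = -4$ ($X{\left(c \right)} = 6 - 10 = -4$)
$K = -7$
$M{\left(R \right)} = R^{2}$
$I = -98$ ($I = 49 \left(-2\right) = -98$)
$K M{\left(X{\left(-4 \right)} \right)} + I = - 7 \left(-4\right)^{2} - 98 = \left(-7\right) 16 - 98 = -112 - 98 = -210$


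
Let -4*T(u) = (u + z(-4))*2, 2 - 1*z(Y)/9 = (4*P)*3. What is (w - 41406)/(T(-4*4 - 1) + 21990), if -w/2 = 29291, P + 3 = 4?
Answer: -199976/44087 ≈ -4.5359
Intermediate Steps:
P = 1 (P = -3 + 4 = 1)
w = -58582 (w = -2*29291 = -58582)
z(Y) = -90 (z(Y) = 18 - 9*4*1*3 = 18 - 36*3 = 18 - 9*12 = 18 - 108 = -90)
T(u) = 45 - u/2 (T(u) = -(u - 90)*2/4 = -(-90 + u)*2/4 = -(-180 + 2*u)/4 = 45 - u/2)
(w - 41406)/(T(-4*4 - 1) + 21990) = (-58582 - 41406)/((45 - (-4*4 - 1)/2) + 21990) = -99988/((45 - (-16 - 1)/2) + 21990) = -99988/((45 - ½*(-17)) + 21990) = -99988/((45 + 17/2) + 21990) = -99988/(107/2 + 21990) = -99988/44087/2 = -99988*2/44087 = -199976/44087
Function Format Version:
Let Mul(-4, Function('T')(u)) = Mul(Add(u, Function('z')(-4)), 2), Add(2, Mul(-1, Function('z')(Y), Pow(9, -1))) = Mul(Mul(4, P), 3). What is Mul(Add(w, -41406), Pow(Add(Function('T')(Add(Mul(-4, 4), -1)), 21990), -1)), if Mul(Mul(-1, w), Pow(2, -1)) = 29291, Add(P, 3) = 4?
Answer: Rational(-199976, 44087) ≈ -4.5359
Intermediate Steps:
P = 1 (P = Add(-3, 4) = 1)
w = -58582 (w = Mul(-2, 29291) = -58582)
Function('z')(Y) = -90 (Function('z')(Y) = Add(18, Mul(-9, Mul(Mul(4, 1), 3))) = Add(18, Mul(-9, Mul(4, 3))) = Add(18, Mul(-9, 12)) = Add(18, -108) = -90)
Function('T')(u) = Add(45, Mul(Rational(-1, 2), u)) (Function('T')(u) = Mul(Rational(-1, 4), Mul(Add(u, -90), 2)) = Mul(Rational(-1, 4), Mul(Add(-90, u), 2)) = Mul(Rational(-1, 4), Add(-180, Mul(2, u))) = Add(45, Mul(Rational(-1, 2), u)))
Mul(Add(w, -41406), Pow(Add(Function('T')(Add(Mul(-4, 4), -1)), 21990), -1)) = Mul(Add(-58582, -41406), Pow(Add(Add(45, Mul(Rational(-1, 2), Add(Mul(-4, 4), -1))), 21990), -1)) = Mul(-99988, Pow(Add(Add(45, Mul(Rational(-1, 2), Add(-16, -1))), 21990), -1)) = Mul(-99988, Pow(Add(Add(45, Mul(Rational(-1, 2), -17)), 21990), -1)) = Mul(-99988, Pow(Add(Add(45, Rational(17, 2)), 21990), -1)) = Mul(-99988, Pow(Add(Rational(107, 2), 21990), -1)) = Mul(-99988, Pow(Rational(44087, 2), -1)) = Mul(-99988, Rational(2, 44087)) = Rational(-199976, 44087)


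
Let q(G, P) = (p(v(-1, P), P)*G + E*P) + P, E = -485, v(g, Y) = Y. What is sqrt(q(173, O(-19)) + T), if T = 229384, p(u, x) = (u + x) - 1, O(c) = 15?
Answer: sqrt(227141) ≈ 476.59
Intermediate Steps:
p(u, x) = -1 + u + x
q(G, P) = -484*P + G*(-1 + 2*P) (q(G, P) = ((-1 + P + P)*G - 485*P) + P = ((-1 + 2*P)*G - 485*P) + P = (G*(-1 + 2*P) - 485*P) + P = (-485*P + G*(-1 + 2*P)) + P = -484*P + G*(-1 + 2*P))
sqrt(q(173, O(-19)) + T) = sqrt((-484*15 + 173*(-1 + 2*15)) + 229384) = sqrt((-7260 + 173*(-1 + 30)) + 229384) = sqrt((-7260 + 173*29) + 229384) = sqrt((-7260 + 5017) + 229384) = sqrt(-2243 + 229384) = sqrt(227141)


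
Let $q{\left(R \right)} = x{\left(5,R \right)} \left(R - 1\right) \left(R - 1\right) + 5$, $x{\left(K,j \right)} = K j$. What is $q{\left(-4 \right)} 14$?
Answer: $-6930$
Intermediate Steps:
$q{\left(R \right)} = 5 + 5 R \left(-1 + R\right)^{2}$ ($q{\left(R \right)} = 5 R \left(R - 1\right) \left(R - 1\right) + 5 = 5 R \left(-1 + R\right) \left(-1 + R\right) + 5 = 5 R \left(-1 + R\right)^{2} + 5 = 5 + 5 R \left(-1 + R\right)^{2}$)
$q{\left(-4 \right)} 14 = \left(5 + 5 \left(-4\right) \left(-1 - 4\right)^{2}\right) 14 = \left(5 + 5 \left(-4\right) \left(-5\right)^{2}\right) 14 = \left(5 + 5 \left(-4\right) 25\right) 14 = \left(5 - 500\right) 14 = \left(-495\right) 14 = -6930$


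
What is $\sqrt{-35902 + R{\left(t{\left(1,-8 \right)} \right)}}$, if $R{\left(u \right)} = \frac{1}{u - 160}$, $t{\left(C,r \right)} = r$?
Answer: $\frac{i \sqrt{253324554}}{84} \approx 189.48 i$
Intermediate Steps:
$R{\left(u \right)} = \frac{1}{-160 + u}$
$\sqrt{-35902 + R{\left(t{\left(1,-8 \right)} \right)}} = \sqrt{-35902 + \frac{1}{-160 - 8}} = \sqrt{-35902 + \frac{1}{-168}} = \sqrt{-35902 - \frac{1}{168}} = \sqrt{- \frac{6031537}{168}} = \frac{i \sqrt{253324554}}{84}$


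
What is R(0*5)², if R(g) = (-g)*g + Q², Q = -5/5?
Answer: 1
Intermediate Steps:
Q = -1 (Q = -5*⅕ = -1)
R(g) = 1 - g² (R(g) = (-g)*g + (-1)² = -g² + 1 = 1 - g²)
R(0*5)² = (1 - (0*5)²)² = (1 - 1*0²)² = (1 - 1*0)² = (1 + 0)² = 1² = 1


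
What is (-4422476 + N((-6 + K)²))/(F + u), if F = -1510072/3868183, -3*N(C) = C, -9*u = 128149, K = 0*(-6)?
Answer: 153962936093736/495717373915 ≈ 310.59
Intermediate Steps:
K = 0
u = -128149/9 (u = -⅑*128149 = -128149/9 ≈ -14239.)
N(C) = -C/3
F = -1510072/3868183 (F = -1510072*1/3868183 = -1510072/3868183 ≈ -0.39038)
(-4422476 + N((-6 + K)²))/(F + u) = (-4422476 - (-6 + 0)²/3)/(-1510072/3868183 - 128149/9) = (-4422476 - ⅓*(-6)²)/(-495717373915/34813647) = (-4422476 - ⅓*36)*(-34813647/495717373915) = (-4422476 - 12)*(-34813647/495717373915) = -4422488*(-34813647/495717373915) = 153962936093736/495717373915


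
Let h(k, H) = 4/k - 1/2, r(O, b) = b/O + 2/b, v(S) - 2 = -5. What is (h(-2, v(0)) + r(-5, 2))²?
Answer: 361/100 ≈ 3.6100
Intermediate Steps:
v(S) = -3 (v(S) = 2 - 5 = -3)
r(O, b) = 2/b + b/O
h(k, H) = -½ + 4/k (h(k, H) = 4/k - 1*½ = 4/k - ½ = -½ + 4/k)
(h(-2, v(0)) + r(-5, 2))² = ((½)*(8 - 1*(-2))/(-2) + (2/2 + 2/(-5)))² = ((½)*(-½)*(8 + 2) + (2*(½) + 2*(-⅕)))² = ((½)*(-½)*10 + (1 - ⅖))² = (-5/2 + ⅗)² = (-19/10)² = 361/100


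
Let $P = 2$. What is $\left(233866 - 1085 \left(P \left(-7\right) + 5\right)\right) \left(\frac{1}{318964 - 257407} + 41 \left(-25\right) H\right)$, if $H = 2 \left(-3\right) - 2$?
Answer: $\frac{122976986673031}{61557} \approx 1.9978 \cdot 10^{9}$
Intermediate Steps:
$H = -8$ ($H = -6 - 2 = -8$)
$\left(233866 - 1085 \left(P \left(-7\right) + 5\right)\right) \left(\frac{1}{318964 - 257407} + 41 \left(-25\right) H\right) = \left(233866 - 1085 \left(2 \left(-7\right) + 5\right)\right) \left(\frac{1}{318964 - 257407} + 41 \left(-25\right) \left(-8\right)\right) = \left(233866 - 1085 \left(-14 + 5\right)\right) \left(\frac{1}{61557} - -8200\right) = \left(233866 - -9765\right) \left(\frac{1}{61557} + 8200\right) = \left(233866 + 9765\right) \frac{504767401}{61557} = 243631 \cdot \frac{504767401}{61557} = \frac{122976986673031}{61557}$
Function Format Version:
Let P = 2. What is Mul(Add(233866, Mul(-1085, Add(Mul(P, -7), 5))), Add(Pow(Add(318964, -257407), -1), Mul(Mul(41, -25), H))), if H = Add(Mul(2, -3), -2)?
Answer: Rational(122976986673031, 61557) ≈ 1.9978e+9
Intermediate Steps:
H = -8 (H = Add(-6, -2) = -8)
Mul(Add(233866, Mul(-1085, Add(Mul(P, -7), 5))), Add(Pow(Add(318964, -257407), -1), Mul(Mul(41, -25), H))) = Mul(Add(233866, Mul(-1085, Add(Mul(2, -7), 5))), Add(Pow(Add(318964, -257407), -1), Mul(Mul(41, -25), -8))) = Mul(Add(233866, Mul(-1085, Add(-14, 5))), Add(Pow(61557, -1), Mul(-1025, -8))) = Mul(Add(233866, Mul(-1085, -9)), Add(Rational(1, 61557), 8200)) = Mul(Add(233866, 9765), Rational(504767401, 61557)) = Mul(243631, Rational(504767401, 61557)) = Rational(122976986673031, 61557)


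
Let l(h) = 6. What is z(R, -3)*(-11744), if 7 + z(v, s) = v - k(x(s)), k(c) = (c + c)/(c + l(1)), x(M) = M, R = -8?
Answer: 152672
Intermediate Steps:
k(c) = 2*c/(6 + c) (k(c) = (c + c)/(c + 6) = (2*c)/(6 + c) = 2*c/(6 + c))
z(v, s) = -7 + v - 2*s/(6 + s) (z(v, s) = -7 + (v - 2*s/(6 + s)) = -7 + v - 2*s/(6 + s))
z(R, -3)*(-11744) = ((-2*(-3) + (-7 - 8)*(6 - 3))/(6 - 3))*(-11744) = ((6 - 15*3)/3)*(-11744) = ((6 - 45)/3)*(-11744) = ((⅓)*(-39))*(-11744) = -13*(-11744) = 152672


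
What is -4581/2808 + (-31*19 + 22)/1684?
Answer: -258515/131352 ≈ -1.9681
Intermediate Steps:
-4581/2808 + (-31*19 + 22)/1684 = -4581*1/2808 + (-589 + 22)*(1/1684) = -509/312 - 567*1/1684 = -509/312 - 567/1684 = -258515/131352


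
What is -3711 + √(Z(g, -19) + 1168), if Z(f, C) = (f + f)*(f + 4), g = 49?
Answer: -3711 + √6362 ≈ -3631.2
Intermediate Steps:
Z(f, C) = 2*f*(4 + f) (Z(f, C) = (2*f)*(4 + f) = 2*f*(4 + f))
-3711 + √(Z(g, -19) + 1168) = -3711 + √(2*49*(4 + 49) + 1168) = -3711 + √(2*49*53 + 1168) = -3711 + √(5194 + 1168) = -3711 + √6362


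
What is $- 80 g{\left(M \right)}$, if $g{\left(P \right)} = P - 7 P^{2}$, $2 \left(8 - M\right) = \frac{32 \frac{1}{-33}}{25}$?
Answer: $\frac{4815071872}{136125} \approx 35372.0$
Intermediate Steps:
$M = \frac{6616}{825}$ ($M = 8 - \frac{\frac{32}{-33} \cdot \frac{1}{25}}{2} = 8 - \frac{32 \left(- \frac{1}{33}\right) \frac{1}{25}}{2} = 8 - \frac{\left(- \frac{32}{33}\right) \frac{1}{25}}{2} = 8 - - \frac{16}{825} = 8 + \frac{16}{825} = \frac{6616}{825} \approx 8.0194$)
$- 80 g{\left(M \right)} = - 80 \frac{6616 \left(1 - \frac{46312}{825}\right)}{825} = - 80 \cdot \frac{6616}{825} \left(- \frac{45487}{825}\right) = \left(-80\right) \left(- \frac{300941992}{680625}\right) = \frac{4815071872}{136125}$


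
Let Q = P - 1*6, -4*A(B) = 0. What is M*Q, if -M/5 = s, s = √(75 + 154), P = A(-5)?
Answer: 30*√229 ≈ 453.98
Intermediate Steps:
A(B) = 0 (A(B) = -¼*0 = 0)
P = 0
s = √229 ≈ 15.133
Q = -6 (Q = 0 - 1*6 = 0 - 6 = -6)
M = -5*√229 ≈ -75.664
M*Q = -5*√229*(-6) = 30*√229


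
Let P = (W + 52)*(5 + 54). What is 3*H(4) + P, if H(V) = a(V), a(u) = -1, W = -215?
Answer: -9620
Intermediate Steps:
H(V) = -1
P = -9617 (P = (-215 + 52)*(5 + 54) = -163*59 = -9617)
3*H(4) + P = 3*(-1) - 9617 = -3 - 9617 = -9620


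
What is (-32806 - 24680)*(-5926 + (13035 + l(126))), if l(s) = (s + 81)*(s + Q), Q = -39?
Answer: -1443933348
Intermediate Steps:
l(s) = (-39 + s)*(81 + s) (l(s) = (s + 81)*(s - 39) = (81 + s)*(-39 + s) = (-39 + s)*(81 + s))
(-32806 - 24680)*(-5926 + (13035 + l(126))) = (-32806 - 24680)*(-5926 + (13035 + (-3159 + 126² + 42*126))) = -57486*(-5926 + (13035 + (-3159 + 15876 + 5292))) = -57486*(-5926 + (13035 + 18009)) = -57486*(-5926 + 31044) = -57486*25118 = -1443933348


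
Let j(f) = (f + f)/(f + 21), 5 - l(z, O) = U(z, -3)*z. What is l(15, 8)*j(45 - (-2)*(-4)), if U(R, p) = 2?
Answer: -925/29 ≈ -31.897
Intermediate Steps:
l(z, O) = 5 - 2*z
j(f) = 2*f/(21 + f) (j(f) = (2*f)/(21 + f) = 2*f/(21 + f))
l(15, 8)*j(45 - (-2)*(-4)) = (5 - 2*15)*(2*(45 - (-2)*(-4))/(21 + (45 - (-2)*(-4)))) = (5 - 30)*(2*(45 - 1*8)/(21 + (45 - 1*8))) = -50*(45 - 8)/(21 + (45 - 8)) = -50*37/(21 + 37) = -50*37/58 = -25*37/29 = -925/29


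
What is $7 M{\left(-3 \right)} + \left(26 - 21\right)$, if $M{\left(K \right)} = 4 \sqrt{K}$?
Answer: $5 + 28 i \sqrt{3} \approx 5.0 + 48.497 i$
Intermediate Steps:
$7 M{\left(-3 \right)} + \left(26 - 21\right) = 7 \cdot 4 \sqrt{-3} + \left(26 - 21\right) = 7 \cdot 4 i \sqrt{3} + 5 = 28 i \sqrt{3} + 5 = 5 + 28 i \sqrt{3}$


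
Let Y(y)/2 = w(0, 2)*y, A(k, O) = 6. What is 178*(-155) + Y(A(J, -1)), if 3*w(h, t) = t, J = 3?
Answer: -27582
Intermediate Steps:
w(h, t) = t/3
Y(y) = 4*y/3 (Y(y) = 2*(((⅓)*2)*y) = 2*(2*y/3) = 4*y/3)
178*(-155) + Y(A(J, -1)) = 178*(-155) + (4/3)*6 = -27590 + 8 = -27582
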